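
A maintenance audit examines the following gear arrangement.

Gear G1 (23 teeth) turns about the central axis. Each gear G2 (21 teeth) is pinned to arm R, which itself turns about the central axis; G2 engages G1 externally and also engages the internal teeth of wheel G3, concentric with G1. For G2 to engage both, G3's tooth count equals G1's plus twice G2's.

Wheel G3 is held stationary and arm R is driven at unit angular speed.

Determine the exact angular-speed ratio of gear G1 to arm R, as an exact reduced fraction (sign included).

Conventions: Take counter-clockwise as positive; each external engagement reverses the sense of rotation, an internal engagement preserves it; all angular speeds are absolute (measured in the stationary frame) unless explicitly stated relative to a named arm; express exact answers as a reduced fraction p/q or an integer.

88/23

class = planetary set [G3 = 23+2·21 = 65; Willis about the carrier]
ring teeth: 23 + 2·21 = 65
23(ω_sun−ω_arm) = −65(ω_ring−ω_arm),  ω_ring = 0, ω_arm = 1
ω_sun = 1 − (65/23)(0−1) = 88/23
ω_out/ω_in = 88/23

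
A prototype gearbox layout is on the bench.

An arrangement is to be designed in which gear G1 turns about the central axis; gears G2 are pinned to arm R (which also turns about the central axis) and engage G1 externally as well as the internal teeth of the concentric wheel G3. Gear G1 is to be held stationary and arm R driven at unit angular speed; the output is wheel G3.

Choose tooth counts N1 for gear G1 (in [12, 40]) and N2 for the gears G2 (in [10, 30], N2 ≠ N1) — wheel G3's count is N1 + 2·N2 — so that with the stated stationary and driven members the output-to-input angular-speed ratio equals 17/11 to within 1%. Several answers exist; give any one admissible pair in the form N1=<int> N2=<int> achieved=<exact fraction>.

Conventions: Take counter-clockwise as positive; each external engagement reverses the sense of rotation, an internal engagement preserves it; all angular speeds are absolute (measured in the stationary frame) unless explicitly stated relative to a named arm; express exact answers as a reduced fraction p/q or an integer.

N1=24 N2=10 achieved=17/11

topology: planetary set — design target 17/11, arm = carrier (Willis)
Willis with ω_sun = 0: ω_ring/ω_arm = (N1+N3)/N3; set equal to 17/11  ⇒  N3/N1 = 1/(17/11 − 1) = 11/6
N3 = N1 + 2·N2  ⇒  N2/N1 = (N3/N1 − 1)/2 = (11/6 − 1)/2 = 5/12
smallest multiple with N1 ≥ 12 and N2 ≥ 10: k = 2  ⇒  N1 = 2·12 = 24, N2 = 2·5 = 10 (N1 ≤ 40, N2 ≤ 30, N2 ≠ N1 ✓), N3 = 24 + 2·10 = 44
check: (N1+N3)/N3 with N1 = 24, N3 = 44 gives 17/11; |achieved − target| = 0 ≤ 17/1100 ✓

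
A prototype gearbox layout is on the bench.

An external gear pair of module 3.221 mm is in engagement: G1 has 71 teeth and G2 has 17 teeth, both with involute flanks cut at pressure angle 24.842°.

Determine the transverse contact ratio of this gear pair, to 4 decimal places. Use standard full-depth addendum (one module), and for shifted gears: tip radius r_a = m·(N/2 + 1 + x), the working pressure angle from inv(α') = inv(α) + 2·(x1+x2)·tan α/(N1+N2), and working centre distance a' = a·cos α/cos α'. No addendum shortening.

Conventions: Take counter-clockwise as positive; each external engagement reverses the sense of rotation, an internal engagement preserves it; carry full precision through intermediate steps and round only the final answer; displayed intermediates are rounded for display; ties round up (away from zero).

1.4800

class = single-mesh tooth geometry [involute pair 71T × 17T, m = 3.221]
base radii: r_b1 = 103.765083, r_b2 = 24.845161
tip radii: r_a1 = 117.566500, r_a2 = 30.599500
no profile shift: α' = α, a' = a
action lengths: √(r_a1²−r_b1²) = 55.269244, √(r_a2²−r_b2²) = 17.861898
base pitch p_b = π·m·cos α = 9.182750
CR = (55.269244 + 17.861898 − 141.724000·sin 24.84200°)/9.182750 = 1.479995
contact ratio ≈ 1.4800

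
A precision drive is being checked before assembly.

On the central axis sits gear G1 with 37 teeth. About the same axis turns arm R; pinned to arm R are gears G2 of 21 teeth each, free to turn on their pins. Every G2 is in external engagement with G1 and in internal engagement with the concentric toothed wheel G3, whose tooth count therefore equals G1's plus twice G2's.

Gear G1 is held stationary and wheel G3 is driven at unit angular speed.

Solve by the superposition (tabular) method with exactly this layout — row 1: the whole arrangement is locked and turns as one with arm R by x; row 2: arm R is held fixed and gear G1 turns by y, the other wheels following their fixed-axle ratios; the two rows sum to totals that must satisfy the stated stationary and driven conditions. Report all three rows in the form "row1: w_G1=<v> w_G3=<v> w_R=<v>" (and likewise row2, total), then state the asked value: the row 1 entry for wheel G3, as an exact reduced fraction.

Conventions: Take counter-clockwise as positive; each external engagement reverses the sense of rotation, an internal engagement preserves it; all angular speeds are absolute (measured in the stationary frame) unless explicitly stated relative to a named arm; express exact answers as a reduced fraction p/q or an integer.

row1: w_G1=79/116 w_G3=79/116 w_R=79/116
row2: w_G1=-79/116 w_G3=37/116 w_R=0
total: w_G1=0 w_G3=1 w_R=79/116
asked value: 79/116

recognized (axles ride arm R): planetary set, 37/21/79 teeth
row 1 (train locked, turned with arm): all members turn x
row 2 — arm fixed, fixed-axis ratios: sun y, ring −(37/79)·y, arm 0
boundary: total ω_sun = x + y = 0 and total ω_ring = x − (37/79)·y = 1  ⇒  y = -79/116, x = 79/116
row 2 ring = −(37/79)·(-79/116) = 37/116
totals (row 1 + row 2): sun 79/116 + (-79/116) = 0, ring 79/116 + 37/116 = 1, arm 79/116 + 0 = 79/116
asked cell (row1, ring) = 79/116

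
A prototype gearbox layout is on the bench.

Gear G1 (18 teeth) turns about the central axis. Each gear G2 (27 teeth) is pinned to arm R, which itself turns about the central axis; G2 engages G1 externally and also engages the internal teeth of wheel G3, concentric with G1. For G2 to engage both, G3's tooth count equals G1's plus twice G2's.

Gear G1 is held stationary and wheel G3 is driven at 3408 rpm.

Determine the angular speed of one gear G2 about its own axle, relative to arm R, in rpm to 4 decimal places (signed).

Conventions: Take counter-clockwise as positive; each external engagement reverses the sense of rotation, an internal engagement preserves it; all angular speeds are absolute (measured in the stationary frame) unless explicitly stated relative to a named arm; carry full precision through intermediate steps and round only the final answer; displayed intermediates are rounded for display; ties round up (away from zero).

recognized (axles ride arm R): planetary set, 18/27/72 teeth
normalise by the input: solve with ω_ring = 1, then scale by 3408 rpm
ring teeth: 18 + 2·27 = 72
18(ω_sun−ω_arm) = −72(ω_ring−ω_arm),  ω_sun = 0, ω_ring = 1
18(0−ω_arm) = −72(1−ω_arm)  ⇒  90·ω_arm = 72  ⇒  ω_arm = 4/5
sun–planet mesh: 18·(0−4/5) = −27·(ω_p−ω_arm)  ⇒  ω_p−ω_arm = 8/15
scale: ω_p−ω_arm = 8/15 × 3408 rpm = +1817.6000 rpm

+1817.6000 rpm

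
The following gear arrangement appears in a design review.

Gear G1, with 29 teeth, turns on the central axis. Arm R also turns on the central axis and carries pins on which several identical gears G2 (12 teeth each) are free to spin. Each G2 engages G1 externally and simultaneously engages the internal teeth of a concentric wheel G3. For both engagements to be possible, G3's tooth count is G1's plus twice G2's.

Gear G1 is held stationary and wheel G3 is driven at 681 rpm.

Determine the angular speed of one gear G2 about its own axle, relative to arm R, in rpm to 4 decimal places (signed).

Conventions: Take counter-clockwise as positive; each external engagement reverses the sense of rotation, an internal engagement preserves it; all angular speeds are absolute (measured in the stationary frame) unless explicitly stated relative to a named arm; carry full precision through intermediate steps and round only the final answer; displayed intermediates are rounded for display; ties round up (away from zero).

planetary set (29T centre, 12T on arm, 53T internal) — Willis relation
normalise by the input: solve with ω_ring = 1, then scale by 681 rpm
ring teeth: 29 + 2·12 = 53
29(ω_sun−ω_arm) = −53(ω_ring−ω_arm),  ω_sun = 0, ω_ring = 1
29(0−ω_arm) = −53(1−ω_arm)  ⇒  82·ω_arm = 53  ⇒  ω_arm = 53/82
sun–planet mesh: 29·(0−53/82) = −12·(ω_p−ω_arm)  ⇒  ω_p−ω_arm = 1537/984
scale: ω_p−ω_arm = 1537/984 × 681 rpm = +1063.7165 rpm

+1063.7165 rpm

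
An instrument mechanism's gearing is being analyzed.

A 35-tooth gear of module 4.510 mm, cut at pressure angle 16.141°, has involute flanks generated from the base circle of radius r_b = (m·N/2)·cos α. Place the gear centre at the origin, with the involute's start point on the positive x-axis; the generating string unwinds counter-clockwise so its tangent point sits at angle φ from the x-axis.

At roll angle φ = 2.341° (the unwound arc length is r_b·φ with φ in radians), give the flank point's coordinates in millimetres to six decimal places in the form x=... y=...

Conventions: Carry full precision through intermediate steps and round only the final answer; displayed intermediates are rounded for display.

x=75.877068 y=0.001723

single-mesh involute tooth geometry (35T wheel at module 4.510)
pitch radius r_p = m·N/2 = 4.510·35/2 = 78.925000
base radius r_b = r_p·cos α = 78.925000·cos 16.141° = 75.813813
roll angle φ = 2.341° = 0.04085816 rad
x = r_b·(cos φ + φ·sin φ) = 75.877068
y = r_b·(sin φ − φ·cos φ) = 0.001723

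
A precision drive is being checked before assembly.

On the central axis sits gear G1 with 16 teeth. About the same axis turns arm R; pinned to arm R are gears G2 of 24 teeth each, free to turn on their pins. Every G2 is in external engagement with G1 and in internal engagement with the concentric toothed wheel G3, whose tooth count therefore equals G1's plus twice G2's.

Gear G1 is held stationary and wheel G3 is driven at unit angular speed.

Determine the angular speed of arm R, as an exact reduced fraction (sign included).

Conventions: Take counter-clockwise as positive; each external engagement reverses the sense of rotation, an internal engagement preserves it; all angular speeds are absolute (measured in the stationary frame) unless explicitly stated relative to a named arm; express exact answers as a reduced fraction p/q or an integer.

4/5

recognized (axles ride arm R): planetary set, 16/24/64 teeth
ring teeth: 16 + 2·24 = 64
16(ω_sun−ω_arm) = −64(ω_ring−ω_arm),  ω_sun = 0, ω_ring = 1
16(0−ω_arm) = −64(1−ω_arm)  ⇒  80·ω_arm = 64  ⇒  ω_arm = 4/5
exact speed ratio = 4/5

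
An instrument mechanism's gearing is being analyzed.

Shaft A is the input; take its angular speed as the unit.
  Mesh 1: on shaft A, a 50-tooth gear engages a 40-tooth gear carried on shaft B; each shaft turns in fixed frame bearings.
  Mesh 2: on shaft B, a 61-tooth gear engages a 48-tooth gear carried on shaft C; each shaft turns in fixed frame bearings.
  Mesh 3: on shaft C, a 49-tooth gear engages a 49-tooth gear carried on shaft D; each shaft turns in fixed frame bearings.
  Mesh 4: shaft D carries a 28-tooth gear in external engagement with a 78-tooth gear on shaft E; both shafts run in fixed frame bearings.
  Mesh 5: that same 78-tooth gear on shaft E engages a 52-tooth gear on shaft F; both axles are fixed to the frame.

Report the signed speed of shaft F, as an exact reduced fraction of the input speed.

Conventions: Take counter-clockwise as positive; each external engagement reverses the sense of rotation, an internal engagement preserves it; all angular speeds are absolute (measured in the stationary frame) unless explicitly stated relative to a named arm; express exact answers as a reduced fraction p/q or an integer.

-2135/2496

5-mesh fixed-axis compound train (all bearings frame-fixed)
mesh 1 [50T→40T]: |ω|/ω_in = 1×50/40 = 5/4, sense flips to −
mesh 2 [61T→48T]: |ω|/ω_in = (5/4)×61/48 = 305/192, sense flips to +
mesh 3 [49T→49T]: |ω|/ω_in = (305/192)×49/49 = 305/192, sense flips to −
mesh 4 [28T→78T]: |ω|/ω_in = (305/192)×28/78 = 2135/3744, sense flips to +
mesh 5 [78T→52T]: |ω|/ω_in = (2135/3744)×78/52 = 2135/2496, sense flips to −
signed output speed (× input speed) = -2135/2496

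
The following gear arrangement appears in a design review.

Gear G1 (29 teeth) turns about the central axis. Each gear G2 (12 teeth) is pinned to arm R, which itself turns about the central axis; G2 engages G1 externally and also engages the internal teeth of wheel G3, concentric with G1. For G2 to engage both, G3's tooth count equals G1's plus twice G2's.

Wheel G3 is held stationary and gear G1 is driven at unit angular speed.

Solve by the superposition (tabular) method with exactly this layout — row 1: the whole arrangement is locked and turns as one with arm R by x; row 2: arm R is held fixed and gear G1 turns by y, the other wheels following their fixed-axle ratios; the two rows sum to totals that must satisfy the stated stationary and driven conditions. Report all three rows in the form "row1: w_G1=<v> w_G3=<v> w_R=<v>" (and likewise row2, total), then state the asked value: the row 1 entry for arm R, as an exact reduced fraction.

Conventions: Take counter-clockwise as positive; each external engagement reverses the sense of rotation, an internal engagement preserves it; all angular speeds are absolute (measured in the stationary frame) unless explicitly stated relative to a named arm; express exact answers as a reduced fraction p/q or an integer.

class = planetary set [G3 = 29+2·12 = 53; Willis about the carrier]
row 1: whole set turns with the arm by x
row 2: sun turns y, ring = −(29/53)·y, arm 0
boundary: total ω_ring = x − (29/53)·y = 0 and total ω_sun = x + y = 1  ⇒  y = 53/82, x = 29/82
row 2 ring = −(29/53)·53/82 = -29/82
totals (row 1 + row 2): sun 29/82 + 53/82 = 1, ring 29/82 + (-29/82) = 0, arm 29/82 + 0 = 29/82
asked cell (row1, arm) = 29/82

row1: w_G1=29/82 w_G3=29/82 w_R=29/82
row2: w_G1=53/82 w_G3=-29/82 w_R=0
total: w_G1=1 w_G3=0 w_R=29/82
asked value: 29/82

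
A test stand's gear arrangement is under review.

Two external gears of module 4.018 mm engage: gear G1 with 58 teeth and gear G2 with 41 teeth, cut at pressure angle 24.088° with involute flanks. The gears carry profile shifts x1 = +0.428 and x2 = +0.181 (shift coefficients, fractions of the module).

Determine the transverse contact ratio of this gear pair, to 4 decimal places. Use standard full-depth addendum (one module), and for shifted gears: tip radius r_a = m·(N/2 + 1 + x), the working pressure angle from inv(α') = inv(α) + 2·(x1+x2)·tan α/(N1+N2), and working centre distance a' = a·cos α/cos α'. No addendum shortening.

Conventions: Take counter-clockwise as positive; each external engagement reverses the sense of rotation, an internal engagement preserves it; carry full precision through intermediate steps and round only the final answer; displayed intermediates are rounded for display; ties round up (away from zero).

recognized (one external pair, fixed centres): single-mesh tooth geometry, m = 4.018, N1 = 58, N2 = 41
base radii: r_b1 = 106.375227, r_b2 = 75.196281
tip radii: r_a1 = 122.259704, r_a2 = 87.114258
inv(α') = inv(24.088°) + 2·(+0.428+0.181)·tan α/(58+41) = 0.03215570  ⇒  α' = 25.56006°
a' = a·cos α / cos α' = 198.8910·cos 24.088°/cos 25.56006° = 201.269000
action lengths: √(r_a1²−r_b1²) = 60.263972, √(r_a2²−r_b2²) = 43.981965
base pitch p_b = π·m·cos α = 11.523711
CR = (60.263972 + 43.981965 − 201.269000·sin 25.56006°)/11.523711 = 1.510539
contact ratio ≈ 1.5105

1.5105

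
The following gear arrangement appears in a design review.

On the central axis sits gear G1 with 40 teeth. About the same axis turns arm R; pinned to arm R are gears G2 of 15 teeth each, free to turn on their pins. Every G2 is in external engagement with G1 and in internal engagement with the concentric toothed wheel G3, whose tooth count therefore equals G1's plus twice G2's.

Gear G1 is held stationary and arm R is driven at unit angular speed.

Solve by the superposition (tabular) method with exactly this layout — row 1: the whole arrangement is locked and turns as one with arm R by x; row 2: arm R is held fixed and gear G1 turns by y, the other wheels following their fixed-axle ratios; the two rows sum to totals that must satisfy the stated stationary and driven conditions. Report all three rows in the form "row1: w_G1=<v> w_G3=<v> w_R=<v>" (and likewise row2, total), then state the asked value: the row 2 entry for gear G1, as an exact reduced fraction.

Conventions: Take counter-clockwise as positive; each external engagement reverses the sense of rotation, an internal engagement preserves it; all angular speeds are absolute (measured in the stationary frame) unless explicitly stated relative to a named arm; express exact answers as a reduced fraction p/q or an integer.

topology: planetary set — G1 40T / G2 15T / G3 70T, arm = carrier (Willis)
row 1: whole set turns with the arm by x
row 2 (arm held, sun turns y): ω_ring = −(40/70)·y, ω_arm = 0
boundary: total ω_sun = x + y = 0 and total ω_arm = x = 1  ⇒  y = -1, x = 1
row 2 ring = −(40/70)·(-1) = 4/7
totals (row 1 + row 2): sun 1 + (-1) = 0, ring 1 + 4/7 = 11/7, arm 1 + 0 = 1
asked cell (row2, sun) = -1

row1: w_G1=1 w_G3=1 w_R=1
row2: w_G1=-1 w_G3=4/7 w_R=0
total: w_G1=0 w_G3=11/7 w_R=1
asked value: -1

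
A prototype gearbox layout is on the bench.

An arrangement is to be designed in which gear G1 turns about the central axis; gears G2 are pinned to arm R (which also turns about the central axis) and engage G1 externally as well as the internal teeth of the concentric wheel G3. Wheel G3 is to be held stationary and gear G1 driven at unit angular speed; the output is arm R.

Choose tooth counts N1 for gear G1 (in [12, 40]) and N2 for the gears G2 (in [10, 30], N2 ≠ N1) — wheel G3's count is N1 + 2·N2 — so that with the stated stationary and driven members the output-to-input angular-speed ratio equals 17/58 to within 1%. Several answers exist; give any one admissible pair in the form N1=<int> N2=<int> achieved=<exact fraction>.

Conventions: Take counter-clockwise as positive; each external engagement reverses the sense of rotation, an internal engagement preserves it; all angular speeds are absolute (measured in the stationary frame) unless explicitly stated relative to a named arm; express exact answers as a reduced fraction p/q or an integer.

N1=17 N2=12 achieved=17/58

class = planetary set [ratio 17/58 wanted; Willis about the carrier]
Willis with ω_ring = 0: ω_arm/ω_sun = N1/(N1+N3); set equal to 17/58  ⇒  N3/N1 = 1/(17/58) − 1 = 41/17
N3 = N1 + 2·N2  ⇒  N2/N1 = (N3/N1 − 1)/2 = (41/17 − 1)/2 = 12/17
smallest multiple with N1 ≥ 12 and N2 ≥ 10: k = 1  ⇒  N1 = 1·17 = 17, N2 = 1·12 = 12 (N1 ≤ 40, N2 ≤ 30, N2 ≠ N1 ✓), N3 = 17 + 2·12 = 41
check: N1/(N1+N3) with N1 = 17, N3 = 41 gives 17/58; |achieved − target| = 0 ≤ 17/5800 ✓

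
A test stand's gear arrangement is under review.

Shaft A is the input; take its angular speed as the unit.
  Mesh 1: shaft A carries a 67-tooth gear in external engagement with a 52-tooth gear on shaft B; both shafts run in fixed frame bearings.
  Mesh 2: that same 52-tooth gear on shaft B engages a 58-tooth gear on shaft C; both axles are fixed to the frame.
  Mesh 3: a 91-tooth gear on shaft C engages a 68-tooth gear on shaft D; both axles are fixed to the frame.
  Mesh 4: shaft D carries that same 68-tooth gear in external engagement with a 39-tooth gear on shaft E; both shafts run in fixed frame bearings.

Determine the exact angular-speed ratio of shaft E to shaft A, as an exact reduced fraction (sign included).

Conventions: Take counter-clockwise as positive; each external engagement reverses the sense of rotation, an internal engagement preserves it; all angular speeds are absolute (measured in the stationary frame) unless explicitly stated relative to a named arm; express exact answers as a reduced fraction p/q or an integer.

class = fixed-axis compound train [4 meshes; 4 ratios multiply, 4 sense flips]
mesh 1 [67T→52T]: running ratio 67/52, sense −
mesh 2 [52T→58T]: running ratio 67/58, sense +
mesh 3 [91T→68T]: running ratio 6097/3944, sense −
mesh 4 [68T→39T]: running ratio 469/174, sense +
ω_out/ω_in = 469/174

469/174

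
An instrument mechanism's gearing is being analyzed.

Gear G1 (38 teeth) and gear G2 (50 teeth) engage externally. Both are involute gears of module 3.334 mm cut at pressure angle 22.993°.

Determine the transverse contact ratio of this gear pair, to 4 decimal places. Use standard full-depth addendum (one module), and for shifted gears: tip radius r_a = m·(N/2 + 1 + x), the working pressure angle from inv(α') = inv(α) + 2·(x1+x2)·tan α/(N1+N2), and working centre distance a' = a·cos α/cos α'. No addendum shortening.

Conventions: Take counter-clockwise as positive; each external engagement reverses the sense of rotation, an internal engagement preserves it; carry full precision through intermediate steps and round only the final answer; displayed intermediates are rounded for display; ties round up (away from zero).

single-mesh involute tooth geometry (38T engaging 50T at module 3.334)
base radii: r_b1 = 58.313324, r_b2 = 76.728058
tip radii: r_a1 = 66.680000, r_a2 = 86.684000
no profile shift: α' = α, a' = a
action lengths: √(r_a1²−r_b1²) = 32.338501, √(r_a2²−r_b2²) = 40.335109
base pitch p_b = π·m·cos α = 9.641932
CR = (32.338501 + 40.335109 − 146.696000·sin 22.99300°)/9.641932 = 1.594226
contact ratio ≈ 1.5942

1.5942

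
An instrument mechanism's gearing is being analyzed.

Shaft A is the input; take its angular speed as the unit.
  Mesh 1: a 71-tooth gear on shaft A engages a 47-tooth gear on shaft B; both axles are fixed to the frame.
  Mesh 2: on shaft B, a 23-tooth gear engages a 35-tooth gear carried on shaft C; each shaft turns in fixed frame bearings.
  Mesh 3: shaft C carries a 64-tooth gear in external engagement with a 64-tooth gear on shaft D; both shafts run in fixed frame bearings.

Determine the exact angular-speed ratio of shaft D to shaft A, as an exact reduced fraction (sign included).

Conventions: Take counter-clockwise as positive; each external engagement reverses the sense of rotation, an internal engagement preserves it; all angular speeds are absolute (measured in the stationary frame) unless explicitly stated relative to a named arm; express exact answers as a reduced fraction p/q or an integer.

-1633/1645

class = fixed-axis compound train [3 meshes; 3 ratios multiply, 3 sense flips]
mesh 1 [71T→47T]: running ratio 71/47, sense −
mesh 2 [23T→35T]: running ratio 1633/1645, sense +
mesh 3 [64T→64T]: running ratio 1633/1645, sense −
ω_out/ω_in = -1633/1645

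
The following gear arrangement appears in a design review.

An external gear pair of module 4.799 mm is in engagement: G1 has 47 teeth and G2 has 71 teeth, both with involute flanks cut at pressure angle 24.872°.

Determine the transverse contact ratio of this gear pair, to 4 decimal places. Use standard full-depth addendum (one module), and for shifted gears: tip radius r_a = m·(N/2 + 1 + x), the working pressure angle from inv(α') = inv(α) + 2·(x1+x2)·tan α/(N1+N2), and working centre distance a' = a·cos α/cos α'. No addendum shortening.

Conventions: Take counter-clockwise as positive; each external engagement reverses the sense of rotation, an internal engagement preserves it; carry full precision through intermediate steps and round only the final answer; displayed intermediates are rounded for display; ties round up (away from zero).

single-mesh involute tooth geometry (47T engaging 71T at module 4.799)
base radii: r_b1 = 102.316442, r_b2 = 154.563135
tip radii: r_a1 = 117.575500, r_a2 = 175.163500
no profile shift: α' = α, a' = a
action lengths: √(r_a1²−r_b1²) = 57.925331, √(r_a2²−r_b2²) = 82.416558
base pitch p_b = π·m·cos α = 13.678152
CR = (57.925331 + 82.416558 − 283.141000·sin 24.87200°)/13.678152 = 1.553931
contact ratio ≈ 1.5539

1.5539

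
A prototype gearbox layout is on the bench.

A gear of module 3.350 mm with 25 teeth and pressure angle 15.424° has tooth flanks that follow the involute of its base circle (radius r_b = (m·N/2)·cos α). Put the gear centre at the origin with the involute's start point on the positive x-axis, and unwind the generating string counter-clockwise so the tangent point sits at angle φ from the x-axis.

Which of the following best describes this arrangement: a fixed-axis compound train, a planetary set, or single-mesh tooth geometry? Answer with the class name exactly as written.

topology: single-mesh involute geometry — m = 3.350, N = 25
classification: single-mesh tooth geometry

single-mesh tooth geometry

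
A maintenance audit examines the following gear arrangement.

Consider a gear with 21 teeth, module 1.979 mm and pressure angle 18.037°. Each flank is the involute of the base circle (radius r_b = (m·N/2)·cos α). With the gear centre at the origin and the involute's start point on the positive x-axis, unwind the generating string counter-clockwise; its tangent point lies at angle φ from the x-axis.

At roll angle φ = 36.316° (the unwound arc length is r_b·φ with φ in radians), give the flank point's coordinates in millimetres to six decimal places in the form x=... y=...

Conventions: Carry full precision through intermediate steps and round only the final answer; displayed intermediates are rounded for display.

x=23.337421 y=1.610668

topology: single-mesh involute geometry — m = 1.979, N = 21
pitch radius r_p = m·N/2 = 1.979·21/2 = 20.779500
base radius r_b = r_p·cos α = 20.779500·cos 18.037° = 19.758328
roll angle φ = 36.316° = 0.63383377 rad
x = r_b·(cos φ + φ·sin φ) = 23.337421
y = r_b·(sin φ − φ·cos φ) = 1.610668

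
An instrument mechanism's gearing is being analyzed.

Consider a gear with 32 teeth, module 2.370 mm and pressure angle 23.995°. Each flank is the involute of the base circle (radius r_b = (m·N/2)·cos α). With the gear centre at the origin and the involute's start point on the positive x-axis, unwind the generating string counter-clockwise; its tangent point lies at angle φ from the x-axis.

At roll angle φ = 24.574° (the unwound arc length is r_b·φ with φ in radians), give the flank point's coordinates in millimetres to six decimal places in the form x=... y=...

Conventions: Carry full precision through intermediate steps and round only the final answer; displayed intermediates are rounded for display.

topology: single-mesh involute geometry — m = 2.370, N = 32
pitch radius r_p = m·N/2 = 2.370·32/2 = 37.920000
base radius r_b = r_p·cos α = 37.920000·cos 23.995° = 34.642990
roll angle φ = 24.574° = 0.42889721 rad
x = r_b·(cos φ + φ·sin φ) = 37.684284
y = r_b·(sin φ − φ·cos φ) = 0.894425

x=37.684284 y=0.894425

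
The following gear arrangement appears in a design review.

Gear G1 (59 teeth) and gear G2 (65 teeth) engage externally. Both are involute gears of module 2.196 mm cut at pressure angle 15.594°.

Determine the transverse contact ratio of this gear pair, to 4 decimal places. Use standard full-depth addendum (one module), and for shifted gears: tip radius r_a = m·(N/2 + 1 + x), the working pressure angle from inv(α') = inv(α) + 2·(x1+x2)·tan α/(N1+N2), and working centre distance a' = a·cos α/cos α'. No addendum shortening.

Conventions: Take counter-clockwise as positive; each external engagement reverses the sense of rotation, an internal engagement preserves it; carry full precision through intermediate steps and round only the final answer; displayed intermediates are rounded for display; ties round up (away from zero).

class = single-mesh tooth geometry [involute pair 59T × 65T, m = 2.196]
base radii: r_b1 = 62.397421, r_b2 = 68.742922
tip radii: r_a1 = 66.978000, r_a2 = 73.566000
no profile shift: α' = α, a' = a
action lengths: √(r_a1²−r_b1²) = 24.343670, √(r_a2²−r_b2²) = 26.198608
base pitch p_b = π·m·cos α = 6.644993
CR = (24.343670 + 26.198608 − 136.152000·sin 15.59400°)/6.644993 = 2.098127
contact ratio ≈ 2.0981

2.0981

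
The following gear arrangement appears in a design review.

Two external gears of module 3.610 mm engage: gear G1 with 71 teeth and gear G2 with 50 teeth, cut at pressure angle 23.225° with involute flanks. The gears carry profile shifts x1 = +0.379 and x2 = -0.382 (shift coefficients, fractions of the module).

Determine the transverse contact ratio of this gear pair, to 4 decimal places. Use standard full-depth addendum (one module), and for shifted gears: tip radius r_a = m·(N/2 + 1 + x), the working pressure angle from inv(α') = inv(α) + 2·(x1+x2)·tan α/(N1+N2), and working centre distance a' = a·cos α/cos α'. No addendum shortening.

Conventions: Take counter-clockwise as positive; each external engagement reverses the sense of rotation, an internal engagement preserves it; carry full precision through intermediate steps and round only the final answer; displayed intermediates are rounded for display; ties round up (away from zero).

topology: single-mesh involute geometry — m = 3.610, 71T/50T pair
base radii: r_b1 = 117.769750, r_b2 = 82.936443
tip radii: r_a1 = 133.133190, r_a2 = 92.480980
inv(α') = inv(23.225°) + 2·(+0.379-0.382)·tan α/(71+50) = 0.02374313  ⇒  α' = 23.21838°
a' = a·cos α / cos α' = 218.4050·cos 23.225°/cos 23.21838° = 218.394169
action lengths: √(r_a1²−r_b1²) = 62.086491, √(r_a2²−r_b2²) = 40.917942
base pitch p_b = π·m·cos α = 10.422101
CR = (62.086491 + 40.917942 − 218.394169·sin 23.21838°)/10.422101 = 1.622076
contact ratio ≈ 1.6221

1.6221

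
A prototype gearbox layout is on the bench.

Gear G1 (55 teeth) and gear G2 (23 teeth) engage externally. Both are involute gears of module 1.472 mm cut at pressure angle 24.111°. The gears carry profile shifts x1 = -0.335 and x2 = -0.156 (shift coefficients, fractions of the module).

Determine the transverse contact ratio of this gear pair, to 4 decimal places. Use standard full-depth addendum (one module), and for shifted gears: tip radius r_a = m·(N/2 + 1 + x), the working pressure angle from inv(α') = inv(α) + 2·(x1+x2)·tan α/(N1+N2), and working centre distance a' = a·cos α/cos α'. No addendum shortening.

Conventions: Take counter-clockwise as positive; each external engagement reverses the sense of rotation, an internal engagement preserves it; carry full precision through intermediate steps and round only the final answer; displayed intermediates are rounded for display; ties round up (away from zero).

1.6138

class = single-mesh tooth geometry [involute pair 55T × 23T, m = 1.472]
base radii: r_b1 = 36.948353, r_b2 = 15.451130
tip radii: r_a1 = 41.458880, r_a2 = 18.170368
inv(α') = inv(24.111°) + 2·(-0.335-0.156)·tan α/(55+23) = 0.02110114  ⇒  α' = 22.36102°
a' = a·cos α / cos α' = 57.4080·cos 24.111°/cos 22.36102° = 56.660028
action lengths: √(r_a1²−r_b1²) = 18.805795, √(r_a2²−r_b2²) = 9.561635
base pitch p_b = π·m·cos α = 4.220970
CR = (18.805795 + 9.561635 − 56.660028·sin 22.36102°)/4.220970 = 1.613757
contact ratio ≈ 1.6138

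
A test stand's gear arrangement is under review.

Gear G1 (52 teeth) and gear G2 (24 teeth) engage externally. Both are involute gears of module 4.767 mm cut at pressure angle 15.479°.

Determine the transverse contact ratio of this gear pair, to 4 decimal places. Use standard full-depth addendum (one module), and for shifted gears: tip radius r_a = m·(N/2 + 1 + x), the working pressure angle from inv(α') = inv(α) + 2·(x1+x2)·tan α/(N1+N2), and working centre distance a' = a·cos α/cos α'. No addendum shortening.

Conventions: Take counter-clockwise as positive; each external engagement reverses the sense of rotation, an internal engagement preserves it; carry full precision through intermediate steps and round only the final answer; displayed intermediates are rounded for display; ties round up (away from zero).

1.9333

recognized (one external pair, fixed centres): single-mesh tooth geometry, m = 4.767, N1 = 52, N2 = 24
base radii: r_b1 = 119.446417, r_b2 = 55.129116
tip radii: r_a1 = 128.709000, r_a2 = 61.971000
no profile shift: α' = α, a' = a
action lengths: √(r_a1²−r_b1²) = 47.943300, √(r_a2²−r_b2²) = 28.305219
base pitch p_b = π·m·cos α = 14.432769
CR = (47.943300 + 28.305219 − 181.146000·sin 15.47900°)/14.432769 = 1.933332
contact ratio ≈ 1.9333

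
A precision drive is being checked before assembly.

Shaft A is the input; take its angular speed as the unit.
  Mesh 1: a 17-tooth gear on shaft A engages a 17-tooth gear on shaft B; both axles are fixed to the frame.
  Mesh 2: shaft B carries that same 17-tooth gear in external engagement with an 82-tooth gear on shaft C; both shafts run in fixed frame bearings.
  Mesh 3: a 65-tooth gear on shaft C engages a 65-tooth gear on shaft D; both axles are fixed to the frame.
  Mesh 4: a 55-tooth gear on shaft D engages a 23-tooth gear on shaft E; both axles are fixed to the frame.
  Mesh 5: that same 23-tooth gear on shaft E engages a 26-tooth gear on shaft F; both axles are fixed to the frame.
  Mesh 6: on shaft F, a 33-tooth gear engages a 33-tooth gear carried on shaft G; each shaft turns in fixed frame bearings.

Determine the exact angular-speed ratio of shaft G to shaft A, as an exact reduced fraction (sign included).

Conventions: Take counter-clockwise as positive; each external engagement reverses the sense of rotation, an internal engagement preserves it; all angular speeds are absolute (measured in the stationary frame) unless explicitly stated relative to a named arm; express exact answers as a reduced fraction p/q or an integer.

class = fixed-axis compound train [6 meshes; 6 ratios multiply, 6 sense flips]
mesh 1 [17T→17T]: running ratio 1, sense −
mesh 2 [17T→82T]: running ratio 17/82, sense +
mesh 3 [65T→65T]: running ratio 17/82, sense −
mesh 4 [55T→23T]: running ratio 935/1886, sense +
mesh 5 [23T→26T]: running ratio 935/2132, sense −
mesh 6 [33T→33T]: running ratio 935/2132, sense +
ω_out/ω_in = 935/2132

935/2132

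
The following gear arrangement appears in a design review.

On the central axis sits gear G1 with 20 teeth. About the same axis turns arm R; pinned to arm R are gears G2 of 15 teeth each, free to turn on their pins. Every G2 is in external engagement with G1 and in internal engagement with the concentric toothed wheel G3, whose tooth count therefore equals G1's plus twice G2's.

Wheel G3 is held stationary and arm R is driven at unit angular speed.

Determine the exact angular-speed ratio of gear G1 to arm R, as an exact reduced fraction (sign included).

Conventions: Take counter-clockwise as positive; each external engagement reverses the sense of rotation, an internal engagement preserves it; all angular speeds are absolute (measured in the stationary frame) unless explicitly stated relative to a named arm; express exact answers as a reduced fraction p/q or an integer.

topology: planetary set — G1 20T / G2 15T / G3 50T, arm = carrier (Willis)
ring teeth: 20 + 2·15 = 50
20(ω_sun−ω_arm) = −50(ω_ring−ω_arm),  ω_ring = 0, ω_arm = 1
ω_sun = 1 − (50/20)(0−1) = 7/2
ω_out/ω_in = 7/2

7/2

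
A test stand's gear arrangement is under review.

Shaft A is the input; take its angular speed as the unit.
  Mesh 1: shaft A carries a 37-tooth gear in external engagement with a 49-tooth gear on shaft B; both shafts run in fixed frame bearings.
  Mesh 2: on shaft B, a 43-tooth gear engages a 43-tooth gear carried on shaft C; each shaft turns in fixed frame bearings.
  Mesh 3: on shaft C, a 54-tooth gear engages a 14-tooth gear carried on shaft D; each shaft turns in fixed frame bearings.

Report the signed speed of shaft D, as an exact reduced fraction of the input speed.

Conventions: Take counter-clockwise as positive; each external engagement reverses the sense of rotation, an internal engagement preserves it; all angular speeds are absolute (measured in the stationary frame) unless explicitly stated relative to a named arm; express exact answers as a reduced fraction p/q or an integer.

-999/343

3-mesh fixed-axis compound train (all bearings frame-fixed)
mesh 1 [37T→49T]: |ω|/ω_in = 1×37/49 = 37/49, sense flips to −
mesh 2 [43T→43T]: |ω|/ω_in = (37/49)×43/43 = 37/49, sense flips to +
mesh 3 [54T→14T]: |ω|/ω_in = (37/49)×54/14 = 999/343, sense flips to −
signed output speed (× input speed) = -999/343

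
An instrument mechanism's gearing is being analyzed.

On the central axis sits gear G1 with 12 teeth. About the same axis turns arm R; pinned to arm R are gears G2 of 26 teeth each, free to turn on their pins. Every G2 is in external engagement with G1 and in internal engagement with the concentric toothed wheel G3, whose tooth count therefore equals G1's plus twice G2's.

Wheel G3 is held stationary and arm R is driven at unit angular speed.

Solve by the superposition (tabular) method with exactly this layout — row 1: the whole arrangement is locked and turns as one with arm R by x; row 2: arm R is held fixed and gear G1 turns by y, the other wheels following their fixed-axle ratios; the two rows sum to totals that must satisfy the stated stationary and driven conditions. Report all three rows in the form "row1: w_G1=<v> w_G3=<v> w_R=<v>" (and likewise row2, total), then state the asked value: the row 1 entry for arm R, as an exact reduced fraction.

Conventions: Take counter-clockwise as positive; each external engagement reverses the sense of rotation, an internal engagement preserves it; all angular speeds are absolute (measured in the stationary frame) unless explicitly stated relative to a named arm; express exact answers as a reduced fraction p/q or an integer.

row1: w_G1=1 w_G3=1 w_R=1
row2: w_G1=16/3 w_G3=-1 w_R=0
total: w_G1=19/3 w_G3=0 w_R=1
asked value: 1

class = planetary set [G3 = 12+2·26 = 64; Willis about the carrier]
superposition row 1 [locked train]: every member turns x
row 2: sun turns y, ring = −(12/64)·y, arm 0
boundary: total ω_ring = x − (12/64)·y = 0 and total ω_arm = x = 1  ⇒  y = 16/3, x = 1
row 2 ring = −(12/64)·16/3 = -1
totals (row 1 + row 2): sun 1 + 16/3 = 19/3, ring 1 + (-1) = 0, arm 1 + 0 = 1
asked cell (row1, arm) = 1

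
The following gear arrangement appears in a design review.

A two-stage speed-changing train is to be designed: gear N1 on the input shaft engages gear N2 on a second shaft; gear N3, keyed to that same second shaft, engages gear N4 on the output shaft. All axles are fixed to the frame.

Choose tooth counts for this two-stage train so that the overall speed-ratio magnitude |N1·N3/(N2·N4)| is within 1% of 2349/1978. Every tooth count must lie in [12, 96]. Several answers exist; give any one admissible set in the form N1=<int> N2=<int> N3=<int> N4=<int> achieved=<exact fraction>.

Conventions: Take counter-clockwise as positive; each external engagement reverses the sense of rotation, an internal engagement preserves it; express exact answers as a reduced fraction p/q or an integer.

topology: fixed-axis compound train — 2 stages, target 2349/1978
target = 2349/1978 in lowest terms: an exact hit needs N1·N3 = k·2349 and N2·N4 = k·1978 for one integer k, every count in [12, 96]; additionally prefer no 1:1 stage (N1 ≠ N2, N3 ≠ N4)
k = 1: N1·N3 = 2349 = 27·87, N2·N4 = 1978 = 23·86
achieved = 27·87/(23·86) = 2349/1978; |achieved − target| = 0 ≤ 2349/197800 ✓

N1=27 N2=23 N3=87 N4=86 achieved=2349/1978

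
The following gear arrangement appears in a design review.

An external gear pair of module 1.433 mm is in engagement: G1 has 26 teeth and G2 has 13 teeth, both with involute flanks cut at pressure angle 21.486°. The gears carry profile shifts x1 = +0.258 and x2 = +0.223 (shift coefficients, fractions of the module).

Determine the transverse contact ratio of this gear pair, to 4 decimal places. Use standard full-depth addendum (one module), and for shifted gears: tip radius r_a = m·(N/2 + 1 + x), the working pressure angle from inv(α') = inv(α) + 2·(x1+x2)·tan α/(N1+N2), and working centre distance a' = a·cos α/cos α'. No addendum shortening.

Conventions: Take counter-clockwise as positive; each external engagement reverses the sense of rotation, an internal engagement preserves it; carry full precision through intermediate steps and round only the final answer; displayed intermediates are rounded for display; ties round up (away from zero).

single-mesh involute tooth geometry (26T engaging 13T at module 1.433)
base radii: r_b1 = 17.334417, r_b2 = 8.667208
tip radii: r_a1 = 20.431714, r_a2 = 11.067059
inv(α') = inv(21.486°) + 2·(+0.258+0.223)·tan α/(26+13) = 0.02833630  ⇒  α' = 24.55935°
a' = a·cos α / cos α' = 27.9435·cos 21.486°/cos 24.55935° = 28.587940
action lengths: √(r_a1²−r_b1²) = 10.815403, √(r_a2²−r_b2²) = 6.881809
base pitch p_b = π·m·cos α = 4.189052
CR = (10.815403 + 6.881809 − 28.587940·sin 24.55935°)/4.189052 = 1.388154
contact ratio ≈ 1.3882

1.3882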